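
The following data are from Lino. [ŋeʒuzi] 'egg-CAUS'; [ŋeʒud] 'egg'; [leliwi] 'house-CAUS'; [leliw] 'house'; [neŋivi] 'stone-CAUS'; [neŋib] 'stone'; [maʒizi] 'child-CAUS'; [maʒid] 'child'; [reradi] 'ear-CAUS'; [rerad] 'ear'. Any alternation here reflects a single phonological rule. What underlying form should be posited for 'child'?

The stem for 'child' ends in [z] in [maʒizi] but [d] in [maʒid].
Compare 'ear', with invariant [d] in [reradi] and [rerad]: an analysis with underlying /d/ and a rule producing [z] before the CAUS suffix would wrongly predict alternation here too.
The underlying segment must be /z/; voiced fricatives become stops word-finally, yielding [d] there.

/maʒiz/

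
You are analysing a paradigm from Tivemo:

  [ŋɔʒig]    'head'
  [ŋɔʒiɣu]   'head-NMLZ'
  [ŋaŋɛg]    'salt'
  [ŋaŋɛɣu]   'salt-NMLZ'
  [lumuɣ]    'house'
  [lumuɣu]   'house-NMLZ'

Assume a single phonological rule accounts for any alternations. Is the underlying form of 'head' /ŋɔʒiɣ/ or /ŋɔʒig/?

The stem for 'head' ends in [g] in [ŋɔʒig] but [ɣ] in [ŋɔʒiɣu].
Compare 'house', with invariant [ɣ] in [lumuɣ] and [lumuɣu]: an analysis with underlying /ɣ/ and a rule producing [g] in isolation would wrongly predict alternation here too.
The alternation reflects intervocalic spirantization: voiced stops become fricatives between vowels. /g/ is underlying.

/ŋɔʒig/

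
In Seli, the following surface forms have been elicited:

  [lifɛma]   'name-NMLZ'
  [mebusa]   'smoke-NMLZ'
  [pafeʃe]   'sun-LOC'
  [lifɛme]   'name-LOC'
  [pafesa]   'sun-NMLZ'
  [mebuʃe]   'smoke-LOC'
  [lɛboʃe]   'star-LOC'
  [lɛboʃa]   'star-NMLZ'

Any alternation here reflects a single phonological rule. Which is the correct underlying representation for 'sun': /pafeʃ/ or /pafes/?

/pafes/

'sun' shows [s] ~ [ʃ] at the end of the stem ([pafesa] vs [pafeʃe]).
The stem 'star' ([lɛboʃa], [lɛboʃe]) shows [ʃ] unchanged in both environments, so [ʃ] cannot be basic with [s] derived before the NMLZ suffix.
So /s/ is underlying, and a rule of palatalization before a front vowel — /s/ becomes palato-alveolar [ʃ] before a front vowel — gives [ʃ].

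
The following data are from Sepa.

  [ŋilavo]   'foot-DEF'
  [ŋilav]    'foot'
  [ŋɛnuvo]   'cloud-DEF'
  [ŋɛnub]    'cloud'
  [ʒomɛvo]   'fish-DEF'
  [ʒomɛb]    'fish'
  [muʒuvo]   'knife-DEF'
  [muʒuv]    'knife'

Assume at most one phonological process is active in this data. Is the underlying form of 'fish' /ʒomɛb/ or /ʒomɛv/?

/ʒomɛb/

In [ʒomɛvo] and [ʒomɛb] the final segment of 'fish' alternates: [v] ~ [b].
Compare 'knife', with invariant [v] in [muʒuvo] and [muʒuv]: an analysis with underlying /v/ and a rule producing [b] in isolation would wrongly predict alternation here too.
Therefore /b/ is basic and [v] is derived by intervocalic spirantization (voiced stops become fricatives between vowels).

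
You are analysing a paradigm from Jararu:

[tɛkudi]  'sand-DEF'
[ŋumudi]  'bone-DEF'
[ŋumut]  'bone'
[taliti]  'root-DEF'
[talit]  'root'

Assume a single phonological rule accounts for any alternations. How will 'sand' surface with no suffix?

[tɛkut]

The stem for 'bone' ends in [d] in [ŋumudi] but [t] in [ŋumut].
The stem 'root' ([taliti], [talit]) shows [t] unchanged in both environments, so [t] cannot be basic with [d] derived before the DEF suffix.
The underlying segment must be /d/; voiced obstruents become voiceless word-finally, yielding [t] there.
From [tɛkudi] the stem 'sand' is /tɛkud/; word-finally this yields [tɛkut].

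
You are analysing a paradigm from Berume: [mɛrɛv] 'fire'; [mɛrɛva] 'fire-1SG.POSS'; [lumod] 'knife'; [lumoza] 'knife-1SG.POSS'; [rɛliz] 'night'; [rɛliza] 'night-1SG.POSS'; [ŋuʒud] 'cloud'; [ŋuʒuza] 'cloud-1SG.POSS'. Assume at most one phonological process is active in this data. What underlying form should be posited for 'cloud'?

In [ŋuʒud] and [ŋuʒuza] the final segment of 'cloud' alternates: [d] ~ [z].
Compare 'night', with invariant [z] in [rɛliz] and [rɛliza]: an analysis with underlying /z/ and a rule producing [d] in isolation would wrongly predict alternation here too.
The underlying segment must be /d/; voiced stops become fricatives between vowels, yielding [z] there.

/ŋuʒud/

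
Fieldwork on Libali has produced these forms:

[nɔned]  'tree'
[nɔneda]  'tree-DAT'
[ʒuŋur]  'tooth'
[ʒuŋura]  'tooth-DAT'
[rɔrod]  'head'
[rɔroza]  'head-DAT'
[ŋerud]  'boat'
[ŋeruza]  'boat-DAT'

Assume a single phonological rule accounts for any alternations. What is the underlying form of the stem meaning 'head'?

'head' shows [d] ~ [z] at the end of the stem ([rɔrod] vs [rɔroza]).
But 'tree' keeps [d] in both environments ([nɔned], [nɔneda]), so there is no rule changing /d/ to [z] before the DAT suffix.
Therefore /z/ is basic and [d] is derived by word-final hardening (voiced fricatives become stops word-finally).

/rɔroz/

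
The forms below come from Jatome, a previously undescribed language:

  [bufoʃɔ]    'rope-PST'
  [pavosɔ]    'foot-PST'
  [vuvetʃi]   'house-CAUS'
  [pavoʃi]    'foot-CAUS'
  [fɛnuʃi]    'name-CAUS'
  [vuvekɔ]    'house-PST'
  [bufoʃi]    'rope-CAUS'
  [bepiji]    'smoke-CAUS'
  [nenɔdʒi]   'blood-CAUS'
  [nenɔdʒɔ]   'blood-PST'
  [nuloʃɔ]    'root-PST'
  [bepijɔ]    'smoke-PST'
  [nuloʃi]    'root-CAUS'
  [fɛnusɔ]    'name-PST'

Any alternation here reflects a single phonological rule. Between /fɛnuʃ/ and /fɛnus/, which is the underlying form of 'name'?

/fɛnus/

The stem for 'name' ends in [s] in [fɛnusɔ] but [ʃ] in [fɛnuʃi].
If /ʃ/ were underlying and a rule turned it into [s] before the PST suffix, 'root' would also alternate; but it has [ʃ] in both [nuloʃɔ] and [nuloʃi].
So /s/ is underlying, and a rule of palatalization before a front vowel — /k/ and /s/ become palato-alveolar [tʃ] and [ʃ] before a front vowel — gives [ʃ].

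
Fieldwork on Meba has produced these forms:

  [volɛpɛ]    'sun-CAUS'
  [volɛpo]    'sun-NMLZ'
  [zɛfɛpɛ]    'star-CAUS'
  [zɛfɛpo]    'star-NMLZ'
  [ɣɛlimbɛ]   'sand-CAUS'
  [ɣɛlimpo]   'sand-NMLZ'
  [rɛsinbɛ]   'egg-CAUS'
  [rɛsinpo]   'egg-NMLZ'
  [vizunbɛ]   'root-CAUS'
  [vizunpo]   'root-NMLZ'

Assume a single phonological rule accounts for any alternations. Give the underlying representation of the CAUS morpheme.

/-bɛ/

The CAUS suffix surfaces as [-bɛ] and [-pɛ], depending on the final segment of the stem.
By contrast the NMLZ suffix keeps its initial [p] throughout — that segment must be underlying.
So the underlying form is /-bɛ/, and voiced stops become voiceless after a vowel.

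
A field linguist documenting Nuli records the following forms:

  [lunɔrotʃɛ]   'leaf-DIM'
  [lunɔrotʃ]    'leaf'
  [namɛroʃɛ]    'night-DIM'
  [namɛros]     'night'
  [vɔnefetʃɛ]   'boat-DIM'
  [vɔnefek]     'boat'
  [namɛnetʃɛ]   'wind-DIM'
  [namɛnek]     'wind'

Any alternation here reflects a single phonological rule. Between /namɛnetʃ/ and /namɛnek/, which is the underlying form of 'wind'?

In [namɛnetʃɛ] and [namɛnek] the final segment of 'wind' alternates: [tʃ] ~ [k].
Compare 'leaf', with invariant [tʃ] in [lunɔrotʃɛ] and [lunɔrotʃ]: an analysis with underlying /tʃ/ and a rule producing [k] in isolation would wrongly predict alternation here too.
Therefore /k/ is basic and [tʃ] is derived by palatalization before a front vowel (/k/ and /s/ become palato-alveolar [tʃ] and [ʃ] before a front vowel).

/namɛnek/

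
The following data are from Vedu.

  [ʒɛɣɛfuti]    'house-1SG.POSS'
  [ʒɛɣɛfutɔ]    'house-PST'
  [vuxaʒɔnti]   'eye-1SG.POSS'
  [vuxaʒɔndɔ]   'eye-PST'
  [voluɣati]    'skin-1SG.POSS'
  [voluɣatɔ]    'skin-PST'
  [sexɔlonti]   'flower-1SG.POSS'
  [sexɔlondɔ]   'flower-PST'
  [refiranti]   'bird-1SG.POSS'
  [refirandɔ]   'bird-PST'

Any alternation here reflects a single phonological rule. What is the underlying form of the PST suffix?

The PST suffix surfaces as [-dɔ] and [-tɔ], depending on the final segment of the stem.
The 1SG.POSS suffix, which begins with [t], is invariant after every stem; so [t] is not altered by any rule here.
So the underlying form is /-dɔ/, and voiced stops become voiceless after a vowel.

/-dɔ/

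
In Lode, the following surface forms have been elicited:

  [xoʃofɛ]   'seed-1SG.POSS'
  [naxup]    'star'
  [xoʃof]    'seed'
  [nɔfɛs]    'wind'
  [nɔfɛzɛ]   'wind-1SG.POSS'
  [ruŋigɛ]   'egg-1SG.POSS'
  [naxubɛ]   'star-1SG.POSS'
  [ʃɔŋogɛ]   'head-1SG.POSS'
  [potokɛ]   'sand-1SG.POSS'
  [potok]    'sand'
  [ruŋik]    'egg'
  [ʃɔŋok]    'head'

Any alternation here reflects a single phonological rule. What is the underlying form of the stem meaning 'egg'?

In [ruŋigɛ] and [ruŋik] the final segment of 'egg' alternates: [g] ~ [k].
But 'sand' keeps [k] in both environments ([potokɛ], [potok]), so there is no rule changing /k/ to [g] before the 1SG.POSS suffix.
So /g/ is underlying, and a rule of word-final obstruent devoicing — voiced obstruents become voiceless word-finally — gives [k].
Hence 'egg' is /ruŋig/ underlyingly.

/ruŋig/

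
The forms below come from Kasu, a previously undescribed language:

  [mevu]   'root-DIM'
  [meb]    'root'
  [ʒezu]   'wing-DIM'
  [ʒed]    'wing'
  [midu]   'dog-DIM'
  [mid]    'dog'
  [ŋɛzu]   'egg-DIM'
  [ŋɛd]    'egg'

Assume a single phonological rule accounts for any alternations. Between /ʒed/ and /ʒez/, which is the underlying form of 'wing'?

The stem for 'wing' ends in [z] in [ʒezu] but [d] in [ʒed].
If /d/ were underlying and a rule turned it into [z] before the DIM suffix, 'dog' would also alternate; but it has [d] in both [midu] and [mid].
So /z/ is underlying, and a rule of word-final hardening — voiced fricatives become stops word-finally — gives [d].

/ʒez/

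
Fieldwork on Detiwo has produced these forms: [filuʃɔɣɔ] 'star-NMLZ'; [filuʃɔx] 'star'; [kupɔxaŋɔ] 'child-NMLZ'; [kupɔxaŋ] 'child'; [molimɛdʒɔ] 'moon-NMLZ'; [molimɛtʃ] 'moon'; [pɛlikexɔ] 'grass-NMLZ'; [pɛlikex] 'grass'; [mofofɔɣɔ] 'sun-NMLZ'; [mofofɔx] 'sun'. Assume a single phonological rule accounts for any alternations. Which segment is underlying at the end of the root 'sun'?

/ɣ/

The root 'sun' surfaces as [mofofɔɣɔ] and [mofofɔx], with a stem-final [ɣ] ~ [x] alternation.
But 'grass' keeps [x] in both environments ([pɛlikexɔ], [pɛlikex]), so there is no rule changing /x/ to [ɣ] before the NMLZ suffix.
The alternation reflects word-final obstruent devoicing: voiced obstruents become voiceless word-finally. /ɣ/ is underlying.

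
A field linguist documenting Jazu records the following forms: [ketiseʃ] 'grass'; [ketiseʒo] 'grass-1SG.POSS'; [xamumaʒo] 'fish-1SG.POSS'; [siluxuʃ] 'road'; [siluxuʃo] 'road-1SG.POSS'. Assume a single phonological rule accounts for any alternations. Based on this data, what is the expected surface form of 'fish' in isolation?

[xamumaʃ]

In [ketiseʃ] and [ketiseʒo] the final segment of 'grass' alternates: [ʃ] ~ [ʒ].
The stem 'road' ([siluxuʃ], [siluxuʃo]) shows [ʃ] unchanged in both environments, so [ʃ] cannot be basic with [ʒ] derived before the 1SG.POSS suffix.
The alternation reflects word-final obstruent devoicing: voiced obstruents become voiceless word-finally. /ʒ/ is underlying.
From [xamumaʒo] the stem 'fish' is /xamumaʒ/; word-finally this yields [xamumaʃ].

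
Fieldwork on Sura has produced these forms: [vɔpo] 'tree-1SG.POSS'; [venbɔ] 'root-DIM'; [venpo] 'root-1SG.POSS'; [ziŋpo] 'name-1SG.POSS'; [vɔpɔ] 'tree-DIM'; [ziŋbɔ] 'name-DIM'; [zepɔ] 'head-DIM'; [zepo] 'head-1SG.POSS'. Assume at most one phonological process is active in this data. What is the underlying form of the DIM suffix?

/-bɔ/

The DIM morpheme has two allomorphs, [-bɔ] and [-pɔ].
The 1SG.POSS suffix, which begins with [p], is invariant after every stem; so [p] is not altered by any rule here.
So the underlying form is /-bɔ/, and voiced stops become voiceless after a vowel.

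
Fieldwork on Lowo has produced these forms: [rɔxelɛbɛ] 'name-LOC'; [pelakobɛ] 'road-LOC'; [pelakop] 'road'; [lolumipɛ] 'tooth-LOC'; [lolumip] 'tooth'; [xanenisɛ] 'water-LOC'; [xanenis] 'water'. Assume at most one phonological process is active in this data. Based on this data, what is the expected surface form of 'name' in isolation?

[rɔxelɛp]

In [pelakobɛ] and [pelakop] the final segment of 'road' alternates: [b] ~ [p].
If /p/ were underlying and a rule turned it into [b] before the LOC suffix, 'tooth' would also alternate; but it has [p] in both [lolumipɛ] and [lolumip].
So /b/ is underlying, and a rule of word-final obstruent devoicing — voiced obstruents become voiceless word-finally — gives [p].
The one attested form of 'name', [rɔxelɛbɛ], shows underlying /rɔxelɛb/. Applying the same rule word-finally gives [rɔxelɛp].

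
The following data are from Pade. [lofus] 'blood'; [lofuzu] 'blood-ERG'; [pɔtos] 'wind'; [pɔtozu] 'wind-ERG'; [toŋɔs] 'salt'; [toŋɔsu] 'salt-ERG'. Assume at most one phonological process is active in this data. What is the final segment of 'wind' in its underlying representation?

'wind' shows [s] ~ [z] at the end of the stem ([pɔtos] vs [pɔtozu]).
Compare 'salt', with invariant [s] in [toŋɔs] and [toŋɔsu]: an analysis with underlying /s/ and a rule producing [z] before the ERG suffix would wrongly predict alternation here too.
Therefore /z/ is basic and [s] is derived by word-final obstruent devoicing (voiced obstruents become voiceless word-finally).

/z/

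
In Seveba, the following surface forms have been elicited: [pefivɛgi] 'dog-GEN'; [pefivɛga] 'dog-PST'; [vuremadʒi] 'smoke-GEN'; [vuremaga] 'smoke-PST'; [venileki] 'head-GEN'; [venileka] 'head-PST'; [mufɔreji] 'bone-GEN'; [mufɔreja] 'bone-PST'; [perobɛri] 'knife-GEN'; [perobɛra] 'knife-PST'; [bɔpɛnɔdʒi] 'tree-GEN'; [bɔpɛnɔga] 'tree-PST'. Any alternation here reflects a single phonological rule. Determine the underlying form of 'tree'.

The stem for 'tree' ends in [dʒ] in [bɔpɛnɔdʒi] but [g] in [bɔpɛnɔga].
If /g/ were underlying and a rule turned it into [dʒ] before the GEN suffix, 'dog' would also alternate; but it has [g] in both [pefivɛgi] and [pefivɛga].
Therefore /dʒ/ is basic and [g] is derived by depalatalization (palato-alveolar /dʒ/ becomes [g] when no front vowel follows).
The underlying form of 'tree' is therefore /bɔpɛnɔdʒ/.

/bɔpɛnɔdʒ/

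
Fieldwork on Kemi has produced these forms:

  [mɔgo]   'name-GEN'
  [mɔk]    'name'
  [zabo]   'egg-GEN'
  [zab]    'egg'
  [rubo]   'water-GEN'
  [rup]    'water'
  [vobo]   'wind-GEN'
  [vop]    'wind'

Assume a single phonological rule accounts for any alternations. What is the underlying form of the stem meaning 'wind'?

/vop/

The stem for 'wind' ends in [b] in [vobo] but [p] in [vop].
The stem 'egg' ([zabo], [zab]) shows [b] unchanged in both environments, so [b] cannot be basic with [p] derived in isolation.
So /p/ is underlying, and a rule of intervocalic voicing — voiceless stops become voiced between vowels — gives [b].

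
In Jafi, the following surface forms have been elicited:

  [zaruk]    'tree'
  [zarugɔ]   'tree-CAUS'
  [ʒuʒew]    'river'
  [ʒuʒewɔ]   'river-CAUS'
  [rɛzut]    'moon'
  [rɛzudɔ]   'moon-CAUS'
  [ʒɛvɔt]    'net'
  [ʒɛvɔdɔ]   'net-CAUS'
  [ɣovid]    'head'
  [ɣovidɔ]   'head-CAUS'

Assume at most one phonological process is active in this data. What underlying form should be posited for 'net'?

/ʒɛvɔt/

'net' shows [t] ~ [d] at the end of the stem ([ʒɛvɔt] vs [ʒɛvɔdɔ]).
If /d/ were underlying and a rule turned it into [t] in isolation, 'head' would also alternate; but it has [d] in both [ɣovid] and [ɣovidɔ].
The underlying segment must be /t/; voiceless stops become voiced between vowels, yielding [d] there.
The underlying form of 'net' is therefore /ʒɛvɔt/.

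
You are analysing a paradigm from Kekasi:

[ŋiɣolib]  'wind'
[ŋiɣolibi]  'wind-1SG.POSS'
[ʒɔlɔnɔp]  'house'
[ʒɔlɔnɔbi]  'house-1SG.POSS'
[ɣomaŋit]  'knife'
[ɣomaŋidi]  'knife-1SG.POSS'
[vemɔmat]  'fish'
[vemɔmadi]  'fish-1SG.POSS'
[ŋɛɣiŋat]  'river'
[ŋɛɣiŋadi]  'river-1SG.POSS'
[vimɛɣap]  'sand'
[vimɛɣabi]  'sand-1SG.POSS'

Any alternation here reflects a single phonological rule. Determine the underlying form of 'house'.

The root 'house' surfaces as [ʒɔlɔnɔp] and [ʒɔlɔnɔbi], with a stem-final [p] ~ [b] alternation.
But 'wind' keeps [b] in both environments ([ŋiɣolib], [ŋiɣolibi]), so there is no rule changing /b/ to [p] in isolation.
Therefore /p/ is basic and [b] is derived by intervocalic voicing (voiceless stops become voiced between vowels).
The underlying form of 'house' is therefore /ʒɔlɔnɔp/.

/ʒɔlɔnɔp/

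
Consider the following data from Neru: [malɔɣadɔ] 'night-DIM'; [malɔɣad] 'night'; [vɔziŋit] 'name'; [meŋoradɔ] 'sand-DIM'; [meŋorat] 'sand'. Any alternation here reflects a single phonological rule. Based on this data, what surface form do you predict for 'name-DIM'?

[vɔziŋidɔ]

The root 'sand' surfaces as [meŋoradɔ] and [meŋorat], with a stem-final [d] ~ [t] alternation.
But 'night' keeps [d] in both environments ([malɔɣadɔ], [malɔɣad]), so there is no rule changing /d/ to [t] in isolation.
Therefore /t/ is basic and [d] is derived by intervocalic voicing (voiceless stops become voiced between vowels).
From [vɔziŋit] the stem 'name' is /vɔziŋit/; between vowels this yields [vɔziŋidɔ].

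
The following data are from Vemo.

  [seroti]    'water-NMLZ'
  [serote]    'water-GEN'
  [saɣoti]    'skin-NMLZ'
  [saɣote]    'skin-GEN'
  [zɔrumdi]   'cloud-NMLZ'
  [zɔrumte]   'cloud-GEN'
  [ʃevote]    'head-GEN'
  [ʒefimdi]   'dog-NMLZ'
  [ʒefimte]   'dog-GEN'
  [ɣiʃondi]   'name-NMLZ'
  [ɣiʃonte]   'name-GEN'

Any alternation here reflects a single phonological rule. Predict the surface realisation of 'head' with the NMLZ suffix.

[ʃevoti]

The NMLZ morpheme has two allomorphs, [-di] and [-ti].
By contrast the GEN suffix keeps its initial [t] throughout — that segment must be underlying.
So the underlying form is /-di/, and voiced stops become voiceless after a vowel.
After 'head', which ends in a vowel, the suffix surfaces as [-ti], giving [ʃevoti].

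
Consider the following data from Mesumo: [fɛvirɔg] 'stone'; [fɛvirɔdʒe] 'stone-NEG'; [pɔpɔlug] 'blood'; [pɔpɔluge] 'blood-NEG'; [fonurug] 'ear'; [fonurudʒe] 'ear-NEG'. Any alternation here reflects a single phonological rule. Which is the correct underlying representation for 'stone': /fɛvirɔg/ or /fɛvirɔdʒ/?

The root 'stone' surfaces as [fɛvirɔg] and [fɛvirɔdʒe], with a stem-final [g] ~ [dʒ] alternation.
But 'blood' keeps [g] in both environments ([pɔpɔlug], [pɔpɔluge]), so there is no rule changing /g/ to [dʒ] before the NEG suffix.
The alternation reflects depalatalization: palato-alveolar /dʒ/ becomes [g] when no front vowel follows. /dʒ/ is underlying.

/fɛvirɔdʒ/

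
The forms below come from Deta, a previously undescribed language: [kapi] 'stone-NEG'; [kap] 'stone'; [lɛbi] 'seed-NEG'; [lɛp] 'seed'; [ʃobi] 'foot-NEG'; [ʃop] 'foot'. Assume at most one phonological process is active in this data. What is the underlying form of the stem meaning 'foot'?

The root 'foot' surfaces as [ʃobi] and [ʃop], with a stem-final [b] ~ [p] alternation.
The stem 'stone' ([kapi], [kap]) shows [p] unchanged in both environments, so [p] cannot be basic with [b] derived before the NEG suffix.
The alternation reflects word-final obstruent devoicing: voiced obstruents become voiceless word-finally. /b/ is underlying.

/ʃob/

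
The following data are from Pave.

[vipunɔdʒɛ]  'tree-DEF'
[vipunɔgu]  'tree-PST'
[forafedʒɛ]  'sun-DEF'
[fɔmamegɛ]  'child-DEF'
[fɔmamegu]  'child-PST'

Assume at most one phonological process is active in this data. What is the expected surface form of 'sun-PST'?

The stem for 'tree' ends in [dʒ] in [vipunɔdʒɛ] but [g] in [vipunɔgu].
But 'child' keeps [g] in both environments ([fɔmamegɛ], [fɔmamegu]), so there is no rule changing /g/ to [dʒ] before the DEF suffix.
The underlying segment must be /dʒ/; palato-alveolar /dʒ/ becomes [g] when no front vowel follows, yielding [g] there.
From [forafedʒɛ] the stem 'sun' is /forafedʒ/; when no front vowel follows this yields [forafegu].

[forafegu]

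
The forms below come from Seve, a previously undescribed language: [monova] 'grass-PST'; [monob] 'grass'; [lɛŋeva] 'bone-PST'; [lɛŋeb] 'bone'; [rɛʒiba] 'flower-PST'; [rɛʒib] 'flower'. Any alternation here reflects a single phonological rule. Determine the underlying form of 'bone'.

/lɛŋev/

'bone' shows [v] ~ [b] at the end of the stem ([lɛŋeva] vs [lɛŋeb]).
If /b/ were underlying and a rule turned it into [v] before the PST suffix, 'flower' would also alternate; but it has [b] in both [rɛʒiba] and [rɛʒib].
The alternation reflects word-final hardening: voiced fricatives become stops word-finally. /v/ is underlying.
Hence 'bone' is /lɛŋev/ underlyingly.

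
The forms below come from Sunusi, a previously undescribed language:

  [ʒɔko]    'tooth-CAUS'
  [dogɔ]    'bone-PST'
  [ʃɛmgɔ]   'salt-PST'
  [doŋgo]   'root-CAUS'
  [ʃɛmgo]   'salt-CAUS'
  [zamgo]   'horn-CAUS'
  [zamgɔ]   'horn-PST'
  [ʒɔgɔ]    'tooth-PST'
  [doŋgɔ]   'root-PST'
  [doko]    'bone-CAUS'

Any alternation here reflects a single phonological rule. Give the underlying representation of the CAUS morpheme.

The CAUS suffix surfaces as [-go] and [-ko], depending on the final segment of the stem.
By contrast the PST suffix keeps its initial [g] throughout — that segment must be underlying.
The CAUS suffix is therefore /-ko/ underlyingly, with post-nasal voicing: voiceless stops become voiced after a nasal.

/-ko/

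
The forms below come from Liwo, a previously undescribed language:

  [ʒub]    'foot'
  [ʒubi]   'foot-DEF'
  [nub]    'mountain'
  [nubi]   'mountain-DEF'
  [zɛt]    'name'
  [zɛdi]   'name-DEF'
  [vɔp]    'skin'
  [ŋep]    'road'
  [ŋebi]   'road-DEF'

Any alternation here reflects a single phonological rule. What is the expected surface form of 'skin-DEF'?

[vɔbi]

The root 'road' surfaces as [ŋep] and [ŋebi], with a stem-final [p] ~ [b] alternation.
Compare 'mountain', with invariant [b] in [nub] and [nubi]: an analysis with underlying /b/ and a rule producing [p] in isolation would wrongly predict alternation here too.
Therefore /p/ is basic and [b] is derived by intervocalic voicing (voiceless stops become voiced between vowels).
The one attested form of 'skin', [vɔp], shows underlying /vɔp/. Applying the same rule between vowels gives [vɔbi].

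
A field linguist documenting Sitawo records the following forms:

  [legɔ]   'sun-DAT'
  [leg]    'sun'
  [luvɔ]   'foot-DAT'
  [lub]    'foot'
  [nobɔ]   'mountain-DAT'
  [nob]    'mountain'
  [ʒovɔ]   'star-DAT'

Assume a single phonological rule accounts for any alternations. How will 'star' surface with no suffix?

[ʒob]

'foot' shows [v] ~ [b] at the end of the stem ([luvɔ] vs [lub]).
Compare 'mountain', with invariant [b] in [nobɔ] and [nob]: an analysis with underlying /b/ and a rule producing [v] before the DAT suffix would wrongly predict alternation here too.
The alternation reflects word-final hardening: voiced fricatives become stops word-finally. /v/ is underlying.
From [ʒovɔ] the stem 'star' is /ʒov/; word-finally this yields [ʒob].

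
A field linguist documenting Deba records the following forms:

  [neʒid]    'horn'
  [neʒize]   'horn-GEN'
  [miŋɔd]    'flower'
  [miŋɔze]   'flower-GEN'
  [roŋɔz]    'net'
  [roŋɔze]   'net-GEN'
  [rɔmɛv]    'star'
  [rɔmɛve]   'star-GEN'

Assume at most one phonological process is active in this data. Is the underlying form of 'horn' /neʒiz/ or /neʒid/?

/neʒid/

In [neʒid] and [neʒize] the final segment of 'horn' alternates: [d] ~ [z].
The stem 'net' ([roŋɔz], [roŋɔze]) shows [z] unchanged in both environments, so [z] cannot be basic with [d] derived in isolation.
So /d/ is underlying, and a rule of intervocalic spirantization — voiced stops become fricatives between vowels — gives [z].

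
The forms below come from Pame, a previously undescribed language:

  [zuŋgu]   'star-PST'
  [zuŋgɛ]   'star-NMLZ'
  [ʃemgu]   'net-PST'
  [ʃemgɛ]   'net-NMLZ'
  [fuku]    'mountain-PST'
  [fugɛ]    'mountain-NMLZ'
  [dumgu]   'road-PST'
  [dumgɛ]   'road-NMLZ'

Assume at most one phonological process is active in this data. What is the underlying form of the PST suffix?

The PST morpheme has two allomorphs, [-gu] and [-ku].
By contrast the NMLZ suffix keeps its initial [g] throughout — that segment must be underlying.
The PST suffix is therefore /-ku/ underlyingly, with post-nasal voicing: voiceless stops become voiced after a nasal.

/-ku/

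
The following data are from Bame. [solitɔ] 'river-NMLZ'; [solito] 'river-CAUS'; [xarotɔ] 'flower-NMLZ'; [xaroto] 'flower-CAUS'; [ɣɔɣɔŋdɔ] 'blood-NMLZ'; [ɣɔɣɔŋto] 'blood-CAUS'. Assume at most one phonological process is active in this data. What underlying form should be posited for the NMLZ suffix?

/-dɔ/

The NMLZ suffix surfaces as [-dɔ] and [-tɔ], depending on the final segment of the stem.
The CAUS suffix, which begins with [t], is invariant after every stem; so [t] is not altered by any rule here.
The NMLZ suffix is therefore /-dɔ/ underlyingly, with post-vocalic devoicing: voiced stops become voiceless after a vowel.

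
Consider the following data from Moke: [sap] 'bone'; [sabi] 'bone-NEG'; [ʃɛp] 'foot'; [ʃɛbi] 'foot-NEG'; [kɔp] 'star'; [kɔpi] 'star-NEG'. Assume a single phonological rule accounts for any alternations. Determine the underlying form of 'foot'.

In [ʃɛp] and [ʃɛbi] the final segment of 'foot' alternates: [p] ~ [b].
The stem 'star' ([kɔp], [kɔpi]) shows [p] unchanged in both environments, so [p] cannot be basic with [b] derived before the NEG suffix.
The alternation reflects word-final obstruent devoicing: voiced obstruents become voiceless word-finally. /b/ is underlying.

/ʃɛb/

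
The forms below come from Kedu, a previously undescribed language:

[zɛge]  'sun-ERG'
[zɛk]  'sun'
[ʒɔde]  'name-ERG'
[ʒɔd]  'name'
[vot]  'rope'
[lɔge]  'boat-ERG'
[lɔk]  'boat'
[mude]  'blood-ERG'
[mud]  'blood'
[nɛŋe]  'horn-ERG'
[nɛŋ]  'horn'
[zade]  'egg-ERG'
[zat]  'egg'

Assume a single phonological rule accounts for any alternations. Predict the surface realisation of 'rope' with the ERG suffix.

The root 'egg' surfaces as [zade] and [zat], with a stem-final [d] ~ [t] alternation.
But 'blood' keeps [d] in both environments ([mude], [mud]), so there is no rule changing /d/ to [t] in isolation.
The alternation reflects intervocalic voicing: voiceless stops become voiced between vowels. /t/ is underlying.
The one attested form of 'rope', [vot], shows underlying /vot/. Applying the same rule between vowels gives [vode].

[vode]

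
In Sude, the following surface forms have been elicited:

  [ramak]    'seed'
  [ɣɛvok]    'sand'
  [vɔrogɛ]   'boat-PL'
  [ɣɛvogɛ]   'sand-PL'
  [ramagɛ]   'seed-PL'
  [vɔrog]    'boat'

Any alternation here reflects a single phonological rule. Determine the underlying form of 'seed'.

The stem for 'seed' ends in [k] in [ramak] but [g] in [ramagɛ].
If /g/ were underlying and a rule turned it into [k] in isolation, 'boat' would also alternate; but it has [g] in both [vɔrog] and [vɔrogɛ].
So /k/ is underlying, and a rule of intervocalic voicing — voiceless stops become voiced between vowels — gives [g].
So 'seed' = /ramak/.

/ramak/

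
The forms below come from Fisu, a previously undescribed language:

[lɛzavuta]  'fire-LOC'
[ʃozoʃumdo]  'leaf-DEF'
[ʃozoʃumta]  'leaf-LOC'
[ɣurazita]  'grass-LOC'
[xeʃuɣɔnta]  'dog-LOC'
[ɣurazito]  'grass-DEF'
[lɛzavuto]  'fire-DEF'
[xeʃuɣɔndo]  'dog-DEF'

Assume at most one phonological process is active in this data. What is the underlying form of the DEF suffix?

The DEF suffix surfaces as [-do] and [-to], depending on the final segment of the stem.
The LOC suffix, which begins with [t], is invariant after every stem; so [t] is not altered by any rule here.
So the underlying form is /-do/, and voiced stops become voiceless after a vowel.

/-do/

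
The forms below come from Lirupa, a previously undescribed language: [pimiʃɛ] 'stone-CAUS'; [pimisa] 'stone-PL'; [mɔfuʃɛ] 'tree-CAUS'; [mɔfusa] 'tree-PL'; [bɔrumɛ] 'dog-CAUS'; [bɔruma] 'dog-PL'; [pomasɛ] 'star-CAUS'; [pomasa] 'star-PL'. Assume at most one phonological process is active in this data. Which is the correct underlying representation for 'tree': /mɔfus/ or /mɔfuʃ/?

'tree' shows [ʃ] ~ [s] at the end of the stem ([mɔfuʃɛ] vs [mɔfusa]).
If /s/ were underlying and a rule turned it into [ʃ] before the CAUS suffix, 'star' would also alternate; but it has [s] in both [pomasɛ] and [pomasa].
Therefore /ʃ/ is basic and [s] is derived by depalatalization (palato-alveolar /ʃ/ becomes [s] when no front vowel follows).

/mɔfuʃ/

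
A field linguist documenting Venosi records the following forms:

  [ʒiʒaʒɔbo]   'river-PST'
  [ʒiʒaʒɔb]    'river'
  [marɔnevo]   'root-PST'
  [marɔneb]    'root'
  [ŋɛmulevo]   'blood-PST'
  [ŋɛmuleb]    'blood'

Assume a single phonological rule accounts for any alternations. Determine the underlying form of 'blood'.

/ŋɛmulev/

The stem for 'blood' ends in [v] in [ŋɛmulevo] but [b] in [ŋɛmuleb].
The stem 'river' ([ʒiʒaʒɔbo], [ʒiʒaʒɔb]) shows [b] unchanged in both environments, so [b] cannot be basic with [v] derived before the PST suffix.
The alternation reflects word-final hardening: voiced fricatives become stops word-finally. /v/ is underlying.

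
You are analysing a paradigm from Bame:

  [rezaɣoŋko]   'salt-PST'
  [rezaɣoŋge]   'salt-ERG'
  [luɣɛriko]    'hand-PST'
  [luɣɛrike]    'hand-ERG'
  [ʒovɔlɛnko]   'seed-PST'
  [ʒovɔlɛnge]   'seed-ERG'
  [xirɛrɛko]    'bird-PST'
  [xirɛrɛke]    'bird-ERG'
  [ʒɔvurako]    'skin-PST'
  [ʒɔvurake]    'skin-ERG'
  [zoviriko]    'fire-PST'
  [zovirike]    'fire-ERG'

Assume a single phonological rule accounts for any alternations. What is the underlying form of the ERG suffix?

/-ge/

The ERG suffix surfaces as [-ge] and [-ke], depending on the final segment of the stem.
The PST suffix, which begins with [k], is invariant after every stem; so [k] is not altered by any rule here.
So the underlying form is /-ge/, and voiced stops become voiceless after a vowel.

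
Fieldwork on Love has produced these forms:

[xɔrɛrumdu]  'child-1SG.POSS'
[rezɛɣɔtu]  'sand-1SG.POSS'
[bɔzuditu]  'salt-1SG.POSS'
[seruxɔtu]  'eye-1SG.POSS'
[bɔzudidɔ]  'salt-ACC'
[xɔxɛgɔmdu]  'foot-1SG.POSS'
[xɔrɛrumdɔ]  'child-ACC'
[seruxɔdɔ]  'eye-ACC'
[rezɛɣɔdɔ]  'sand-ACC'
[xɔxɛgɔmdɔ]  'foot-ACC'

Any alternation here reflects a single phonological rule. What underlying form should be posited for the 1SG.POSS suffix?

The 1SG.POSS morpheme has two allomorphs, [-du] and [-tu].
The ACC suffix, which begins with [d], is invariant after every stem; so [d] is not altered by any rule here.
So the underlying form is /-tu/, and voiceless stops become voiced after a nasal.

/-tu/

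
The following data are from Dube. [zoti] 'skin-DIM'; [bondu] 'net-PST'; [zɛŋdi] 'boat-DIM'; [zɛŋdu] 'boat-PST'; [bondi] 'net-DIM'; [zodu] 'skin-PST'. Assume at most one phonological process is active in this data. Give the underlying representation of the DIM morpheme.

The DIM morpheme has two allomorphs, [-di] and [-ti].
By contrast the PST suffix keeps its initial [d] throughout — that segment must be underlying.
So the underlying form is /-ti/, and voiceless stops become voiced after a nasal.

/-ti/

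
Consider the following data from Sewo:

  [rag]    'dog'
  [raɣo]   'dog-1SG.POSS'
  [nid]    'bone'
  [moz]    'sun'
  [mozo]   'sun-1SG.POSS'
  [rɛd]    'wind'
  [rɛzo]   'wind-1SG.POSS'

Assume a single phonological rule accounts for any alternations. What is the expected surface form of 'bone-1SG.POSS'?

The root 'wind' surfaces as [rɛd] and [rɛzo], with a stem-final [d] ~ [z] alternation.
But 'sun' keeps [z] in both environments ([moz], [mozo]), so there is no rule changing /z/ to [d] in isolation.
The alternation reflects intervocalic spirantization: voiced stops become fricatives between vowels. /d/ is underlying.
The one attested form of 'bone', [nid], shows underlying /nid/. Applying the same rule between vowels gives [nizo].

[nizo]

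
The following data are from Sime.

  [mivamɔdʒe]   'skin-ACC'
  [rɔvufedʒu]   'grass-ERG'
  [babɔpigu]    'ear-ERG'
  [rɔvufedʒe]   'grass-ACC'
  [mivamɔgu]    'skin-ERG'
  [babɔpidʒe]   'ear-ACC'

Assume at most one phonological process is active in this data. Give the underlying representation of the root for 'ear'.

/babɔpig/

The stem for 'ear' ends in [g] in [babɔpigu] but [dʒ] in [babɔpidʒe].
Compare 'grass', with invariant [dʒ] in [rɔvufedʒu] and [rɔvufedʒe]: an analysis with underlying /dʒ/ and a rule producing [g] before the ERG suffix would wrongly predict alternation here too.
The alternation reflects palatalization before a front vowel: /g/ becomes palato-alveolar [dʒ] before a front vowel. /g/ is underlying.
Hence 'ear' is /babɔpig/ underlyingly.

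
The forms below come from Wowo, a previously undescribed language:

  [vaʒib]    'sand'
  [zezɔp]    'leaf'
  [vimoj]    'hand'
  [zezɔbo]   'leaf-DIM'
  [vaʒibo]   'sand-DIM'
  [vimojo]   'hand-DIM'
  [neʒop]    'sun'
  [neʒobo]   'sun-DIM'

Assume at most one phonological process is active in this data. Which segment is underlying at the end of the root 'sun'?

/p/

The stem for 'sun' ends in [b] in [neʒobo] but [p] in [neʒop].
If /b/ were underlying and a rule turned it into [p] in isolation, 'sand' would also alternate; but it has [b] in both [vaʒibo] and [vaʒib].
The alternation reflects intervocalic voicing: voiceless stops become voiced between vowels. /p/ is underlying.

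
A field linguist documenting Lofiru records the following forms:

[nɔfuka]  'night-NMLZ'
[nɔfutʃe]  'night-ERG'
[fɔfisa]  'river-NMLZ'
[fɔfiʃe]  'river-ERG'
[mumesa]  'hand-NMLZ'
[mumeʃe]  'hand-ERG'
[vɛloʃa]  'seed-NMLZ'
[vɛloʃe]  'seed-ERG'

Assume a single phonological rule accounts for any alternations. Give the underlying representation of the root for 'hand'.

The root 'hand' surfaces as [mumesa] and [mumeʃe], with a stem-final [s] ~ [ʃ] alternation.
If /ʃ/ were underlying and a rule turned it into [s] before the NMLZ suffix, 'seed' would also alternate; but it has [ʃ] in both [vɛloʃa] and [vɛloʃe].
The alternation reflects palatalization before a front vowel: /k/ and /s/ become palato-alveolar [tʃ] and [ʃ] before a front vowel. /s/ is underlying.
Hence 'hand' is /mumes/ underlyingly.

/mumes/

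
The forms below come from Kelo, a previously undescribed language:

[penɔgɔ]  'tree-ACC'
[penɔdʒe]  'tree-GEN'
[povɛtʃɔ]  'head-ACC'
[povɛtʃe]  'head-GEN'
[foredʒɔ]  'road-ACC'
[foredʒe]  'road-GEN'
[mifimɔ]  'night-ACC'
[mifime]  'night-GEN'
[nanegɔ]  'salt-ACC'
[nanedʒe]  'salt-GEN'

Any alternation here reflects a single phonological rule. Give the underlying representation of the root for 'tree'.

/penɔg/

The root 'tree' surfaces as [penɔgɔ] and [penɔdʒe], with a stem-final [g] ~ [dʒ] alternation.
But 'road' keeps [dʒ] in both environments ([foredʒɔ], [foredʒe]), so there is no rule changing /dʒ/ to [g] before the ACC suffix.
So /g/ is underlying, and a rule of palatalization before a front vowel — /g/ becomes palato-alveolar [dʒ] before a front vowel — gives [dʒ].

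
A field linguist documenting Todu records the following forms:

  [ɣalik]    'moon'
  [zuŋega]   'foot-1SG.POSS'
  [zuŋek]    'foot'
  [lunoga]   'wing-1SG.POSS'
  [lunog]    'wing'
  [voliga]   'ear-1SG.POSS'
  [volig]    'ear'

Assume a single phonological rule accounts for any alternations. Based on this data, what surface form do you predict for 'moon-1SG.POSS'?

[ɣaliga]

The stem for 'foot' ends in [g] in [zuŋega] but [k] in [zuŋek].
But 'ear' keeps [g] in both environments ([voliga], [volig]), so there is no rule changing /g/ to [k] in isolation.
Therefore /k/ is basic and [g] is derived by intervocalic voicing (voiceless stops become voiced between vowels).
From [ɣalik] the stem 'moon' is /ɣalik/; between vowels this yields [ɣaliga].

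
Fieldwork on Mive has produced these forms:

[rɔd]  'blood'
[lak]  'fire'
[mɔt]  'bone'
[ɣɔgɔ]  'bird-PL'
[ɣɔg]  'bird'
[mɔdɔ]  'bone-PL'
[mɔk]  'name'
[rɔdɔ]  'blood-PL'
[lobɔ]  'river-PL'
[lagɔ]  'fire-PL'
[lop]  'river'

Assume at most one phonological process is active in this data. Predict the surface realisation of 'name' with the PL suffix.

In [lagɔ] and [lak] the final segment of 'fire' alternates: [g] ~ [k].
The stem 'bird' ([ɣɔgɔ], [ɣɔg]) shows [g] unchanged in both environments, so [g] cannot be basic with [k] derived in isolation.
The underlying segment must be /k/; voiceless stops become voiced between vowels, yielding [g] there.
From [mɔk] the stem 'name' is /mɔk/; between vowels this yields [mɔgɔ].

[mɔgɔ]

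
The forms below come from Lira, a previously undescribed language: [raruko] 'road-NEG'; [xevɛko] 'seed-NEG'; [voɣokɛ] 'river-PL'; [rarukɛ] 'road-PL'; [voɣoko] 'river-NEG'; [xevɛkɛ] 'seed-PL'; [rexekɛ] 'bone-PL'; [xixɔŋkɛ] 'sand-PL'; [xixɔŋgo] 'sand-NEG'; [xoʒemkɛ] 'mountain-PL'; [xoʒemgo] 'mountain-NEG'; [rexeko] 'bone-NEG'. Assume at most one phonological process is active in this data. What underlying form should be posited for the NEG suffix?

The NEG suffix surfaces as [-go] and [-ko], depending on the final segment of the stem.
By contrast the PL suffix keeps its initial [k] throughout — that segment must be underlying.
The NEG suffix is therefore /-go/ underlyingly, with post-vocalic devoicing: voiced stops become voiceless after a vowel.

/-go/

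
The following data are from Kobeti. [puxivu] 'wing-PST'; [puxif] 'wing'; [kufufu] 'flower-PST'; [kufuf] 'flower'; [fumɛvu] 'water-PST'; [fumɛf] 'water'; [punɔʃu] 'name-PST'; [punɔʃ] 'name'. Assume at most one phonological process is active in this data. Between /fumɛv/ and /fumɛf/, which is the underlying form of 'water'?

/fumɛv/

The stem for 'water' ends in [v] in [fumɛvu] but [f] in [fumɛf].
But 'flower' keeps [f] in both environments ([kufufu], [kufuf]), so there is no rule changing /f/ to [v] before the PST suffix.
Therefore /v/ is basic and [f] is derived by word-final obstruent devoicing (voiced obstruents become voiceless word-finally).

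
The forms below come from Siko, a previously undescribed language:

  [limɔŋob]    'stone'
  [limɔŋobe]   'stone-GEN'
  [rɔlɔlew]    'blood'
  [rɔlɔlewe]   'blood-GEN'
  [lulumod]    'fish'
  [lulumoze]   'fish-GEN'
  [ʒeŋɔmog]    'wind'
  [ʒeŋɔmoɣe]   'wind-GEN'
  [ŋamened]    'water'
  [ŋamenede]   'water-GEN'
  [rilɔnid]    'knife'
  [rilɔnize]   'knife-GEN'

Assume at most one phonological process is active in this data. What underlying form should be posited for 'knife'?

The stem for 'knife' ends in [d] in [rilɔnid] but [z] in [rilɔnize].
The stem 'water' ([ŋamened], [ŋamenede]) shows [d] unchanged in both environments, so [d] cannot be basic with [z] derived before the GEN suffix.
Therefore /z/ is basic and [d] is derived by word-final hardening (voiced fricatives become stops word-finally).

/rilɔniz/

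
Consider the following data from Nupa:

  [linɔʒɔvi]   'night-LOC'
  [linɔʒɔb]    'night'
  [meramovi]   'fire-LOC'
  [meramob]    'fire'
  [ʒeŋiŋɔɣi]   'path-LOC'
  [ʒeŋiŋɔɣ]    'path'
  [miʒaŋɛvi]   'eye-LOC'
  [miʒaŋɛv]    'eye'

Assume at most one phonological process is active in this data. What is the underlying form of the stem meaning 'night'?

/linɔʒɔb/

The stem for 'night' ends in [v] in [linɔʒɔvi] but [b] in [linɔʒɔb].
The stem 'eye' ([miʒaŋɛvi], [miʒaŋɛv]) shows [v] unchanged in both environments, so [v] cannot be basic with [b] derived in isolation.
The alternation reflects intervocalic spirantization: voiced stops become fricatives between vowels. /b/ is underlying.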